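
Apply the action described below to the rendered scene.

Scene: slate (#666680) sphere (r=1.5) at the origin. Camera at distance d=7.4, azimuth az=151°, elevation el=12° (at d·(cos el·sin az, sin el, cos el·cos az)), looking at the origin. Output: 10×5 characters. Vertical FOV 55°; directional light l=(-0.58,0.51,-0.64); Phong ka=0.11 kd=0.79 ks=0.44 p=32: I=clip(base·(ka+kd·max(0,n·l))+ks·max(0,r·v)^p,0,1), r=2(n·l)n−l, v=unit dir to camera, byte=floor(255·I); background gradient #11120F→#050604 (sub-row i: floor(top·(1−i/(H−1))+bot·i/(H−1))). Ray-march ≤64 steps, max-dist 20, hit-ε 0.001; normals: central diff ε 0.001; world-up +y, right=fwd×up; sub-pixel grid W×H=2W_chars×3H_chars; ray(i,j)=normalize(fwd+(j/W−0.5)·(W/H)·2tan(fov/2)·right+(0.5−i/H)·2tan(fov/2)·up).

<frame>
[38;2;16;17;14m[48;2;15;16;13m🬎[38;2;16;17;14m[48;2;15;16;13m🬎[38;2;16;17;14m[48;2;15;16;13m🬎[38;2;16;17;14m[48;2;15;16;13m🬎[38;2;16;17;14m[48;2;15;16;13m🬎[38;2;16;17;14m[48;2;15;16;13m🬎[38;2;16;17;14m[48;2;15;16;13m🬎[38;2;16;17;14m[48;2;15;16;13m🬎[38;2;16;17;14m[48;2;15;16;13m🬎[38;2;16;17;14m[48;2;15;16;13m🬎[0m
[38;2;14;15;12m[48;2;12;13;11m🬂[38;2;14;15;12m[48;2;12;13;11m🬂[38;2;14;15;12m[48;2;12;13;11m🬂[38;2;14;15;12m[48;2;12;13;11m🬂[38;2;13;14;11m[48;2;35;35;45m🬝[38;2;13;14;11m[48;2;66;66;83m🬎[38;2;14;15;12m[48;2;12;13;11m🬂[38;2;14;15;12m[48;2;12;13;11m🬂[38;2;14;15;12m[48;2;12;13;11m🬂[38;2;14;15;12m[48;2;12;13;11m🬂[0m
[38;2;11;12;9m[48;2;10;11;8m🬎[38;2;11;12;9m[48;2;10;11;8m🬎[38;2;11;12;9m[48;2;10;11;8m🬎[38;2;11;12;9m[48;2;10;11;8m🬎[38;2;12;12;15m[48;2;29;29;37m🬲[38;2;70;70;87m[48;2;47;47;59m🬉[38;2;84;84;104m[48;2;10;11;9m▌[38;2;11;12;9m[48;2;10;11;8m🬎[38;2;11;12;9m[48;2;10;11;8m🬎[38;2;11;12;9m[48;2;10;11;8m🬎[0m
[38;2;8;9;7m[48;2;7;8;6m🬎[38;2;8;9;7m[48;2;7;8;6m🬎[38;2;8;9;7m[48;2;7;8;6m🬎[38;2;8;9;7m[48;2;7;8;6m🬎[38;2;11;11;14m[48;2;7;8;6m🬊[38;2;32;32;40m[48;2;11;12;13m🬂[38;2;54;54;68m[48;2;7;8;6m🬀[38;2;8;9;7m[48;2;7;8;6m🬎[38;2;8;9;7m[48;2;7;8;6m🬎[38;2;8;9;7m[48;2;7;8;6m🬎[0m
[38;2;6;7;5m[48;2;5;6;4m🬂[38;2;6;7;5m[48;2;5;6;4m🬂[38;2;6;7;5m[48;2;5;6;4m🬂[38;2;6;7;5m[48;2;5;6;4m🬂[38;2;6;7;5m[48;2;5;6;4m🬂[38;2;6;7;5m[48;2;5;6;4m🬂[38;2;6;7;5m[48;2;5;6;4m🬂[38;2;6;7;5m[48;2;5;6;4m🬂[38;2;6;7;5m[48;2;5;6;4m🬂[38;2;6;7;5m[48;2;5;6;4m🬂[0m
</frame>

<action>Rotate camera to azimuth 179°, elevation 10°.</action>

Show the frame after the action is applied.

<frame>
[38;2;16;17;14m[48;2;15;16;13m🬎[38;2;16;17;14m[48;2;15;16;13m🬎[38;2;16;17;14m[48;2;15;16;13m🬎[38;2;16;17;14m[48;2;15;16;13m🬎[38;2;16;17;14m[48;2;15;16;13m🬎[38;2;16;17;14m[48;2;15;16;13m🬎[38;2;16;17;14m[48;2;15;16;13m🬎[38;2;16;17;14m[48;2;15;16;13m🬎[38;2;16;17;14m[48;2;15;16;13m🬎[38;2;16;17;14m[48;2;15;16;13m🬎[0m
[38;2;14;15;12m[48;2;12;13;11m🬂[38;2;14;15;12m[48;2;12;13;11m🬂[38;2;14;15;12m[48;2;12;13;11m🬂[38;2;14;15;12m[48;2;12;13;11m🬂[38;2;13;14;11m[48;2;53;53;67m🬝[38;2;13;14;11m[48;2;77;77;97m🬎[38;2;14;15;12m[48;2;12;13;11m🬂[38;2;14;15;12m[48;2;12;13;11m🬂[38;2;14;15;12m[48;2;12;13;11m🬂[38;2;14;15;12m[48;2;12;13;11m🬂[0m
[38;2;11;12;9m[48;2;10;11;8m🬎[38;2;11;12;9m[48;2;10;11;8m🬎[38;2;11;12;9m[48;2;10;11;8m🬎[38;2;11;12;9m[48;2;10;11;8m🬎[38;2;54;54;68m[48;2;31;31;39m▐[38;2;182;182;204m[48;2;74;74;93m🬇[38;2;86;86;108m[48;2;10;11;9m▌[38;2;11;12;9m[48;2;10;11;8m🬎[38;2;11;12;9m[48;2;10;11;8m🬎[38;2;11;12;9m[48;2;10;11;8m🬎[0m
[38;2;8;9;7m[48;2;7;8;6m🬎[38;2;8;9;7m[48;2;7;8;6m🬎[38;2;8;9;7m[48;2;7;8;6m🬎[38;2;8;9;7m[48;2;7;8;6m🬎[38;2;33;33;42m[48;2;8;9;9m🬁[38;2;47;47;60m[48;2;13;14;15m🬊[38;2;63;63;80m[48;2;7;8;6m🬀[38;2;8;9;7m[48;2;7;8;6m🬎[38;2;8;9;7m[48;2;7;8;6m🬎[38;2;8;9;7m[48;2;7;8;6m🬎[0m
[38;2;6;7;5m[48;2;5;6;4m🬂[38;2;6;7;5m[48;2;5;6;4m🬂[38;2;6;7;5m[48;2;5;6;4m🬂[38;2;6;7;5m[48;2;5;6;4m🬂[38;2;6;7;5m[48;2;5;6;4m🬂[38;2;6;7;5m[48;2;5;6;4m🬂[38;2;6;7;5m[48;2;5;6;4m🬂[38;2;6;7;5m[48;2;5;6;4m🬂[38;2;6;7;5m[48;2;5;6;4m🬂[38;2;6;7;5m[48;2;5;6;4m🬂[0m
</frame>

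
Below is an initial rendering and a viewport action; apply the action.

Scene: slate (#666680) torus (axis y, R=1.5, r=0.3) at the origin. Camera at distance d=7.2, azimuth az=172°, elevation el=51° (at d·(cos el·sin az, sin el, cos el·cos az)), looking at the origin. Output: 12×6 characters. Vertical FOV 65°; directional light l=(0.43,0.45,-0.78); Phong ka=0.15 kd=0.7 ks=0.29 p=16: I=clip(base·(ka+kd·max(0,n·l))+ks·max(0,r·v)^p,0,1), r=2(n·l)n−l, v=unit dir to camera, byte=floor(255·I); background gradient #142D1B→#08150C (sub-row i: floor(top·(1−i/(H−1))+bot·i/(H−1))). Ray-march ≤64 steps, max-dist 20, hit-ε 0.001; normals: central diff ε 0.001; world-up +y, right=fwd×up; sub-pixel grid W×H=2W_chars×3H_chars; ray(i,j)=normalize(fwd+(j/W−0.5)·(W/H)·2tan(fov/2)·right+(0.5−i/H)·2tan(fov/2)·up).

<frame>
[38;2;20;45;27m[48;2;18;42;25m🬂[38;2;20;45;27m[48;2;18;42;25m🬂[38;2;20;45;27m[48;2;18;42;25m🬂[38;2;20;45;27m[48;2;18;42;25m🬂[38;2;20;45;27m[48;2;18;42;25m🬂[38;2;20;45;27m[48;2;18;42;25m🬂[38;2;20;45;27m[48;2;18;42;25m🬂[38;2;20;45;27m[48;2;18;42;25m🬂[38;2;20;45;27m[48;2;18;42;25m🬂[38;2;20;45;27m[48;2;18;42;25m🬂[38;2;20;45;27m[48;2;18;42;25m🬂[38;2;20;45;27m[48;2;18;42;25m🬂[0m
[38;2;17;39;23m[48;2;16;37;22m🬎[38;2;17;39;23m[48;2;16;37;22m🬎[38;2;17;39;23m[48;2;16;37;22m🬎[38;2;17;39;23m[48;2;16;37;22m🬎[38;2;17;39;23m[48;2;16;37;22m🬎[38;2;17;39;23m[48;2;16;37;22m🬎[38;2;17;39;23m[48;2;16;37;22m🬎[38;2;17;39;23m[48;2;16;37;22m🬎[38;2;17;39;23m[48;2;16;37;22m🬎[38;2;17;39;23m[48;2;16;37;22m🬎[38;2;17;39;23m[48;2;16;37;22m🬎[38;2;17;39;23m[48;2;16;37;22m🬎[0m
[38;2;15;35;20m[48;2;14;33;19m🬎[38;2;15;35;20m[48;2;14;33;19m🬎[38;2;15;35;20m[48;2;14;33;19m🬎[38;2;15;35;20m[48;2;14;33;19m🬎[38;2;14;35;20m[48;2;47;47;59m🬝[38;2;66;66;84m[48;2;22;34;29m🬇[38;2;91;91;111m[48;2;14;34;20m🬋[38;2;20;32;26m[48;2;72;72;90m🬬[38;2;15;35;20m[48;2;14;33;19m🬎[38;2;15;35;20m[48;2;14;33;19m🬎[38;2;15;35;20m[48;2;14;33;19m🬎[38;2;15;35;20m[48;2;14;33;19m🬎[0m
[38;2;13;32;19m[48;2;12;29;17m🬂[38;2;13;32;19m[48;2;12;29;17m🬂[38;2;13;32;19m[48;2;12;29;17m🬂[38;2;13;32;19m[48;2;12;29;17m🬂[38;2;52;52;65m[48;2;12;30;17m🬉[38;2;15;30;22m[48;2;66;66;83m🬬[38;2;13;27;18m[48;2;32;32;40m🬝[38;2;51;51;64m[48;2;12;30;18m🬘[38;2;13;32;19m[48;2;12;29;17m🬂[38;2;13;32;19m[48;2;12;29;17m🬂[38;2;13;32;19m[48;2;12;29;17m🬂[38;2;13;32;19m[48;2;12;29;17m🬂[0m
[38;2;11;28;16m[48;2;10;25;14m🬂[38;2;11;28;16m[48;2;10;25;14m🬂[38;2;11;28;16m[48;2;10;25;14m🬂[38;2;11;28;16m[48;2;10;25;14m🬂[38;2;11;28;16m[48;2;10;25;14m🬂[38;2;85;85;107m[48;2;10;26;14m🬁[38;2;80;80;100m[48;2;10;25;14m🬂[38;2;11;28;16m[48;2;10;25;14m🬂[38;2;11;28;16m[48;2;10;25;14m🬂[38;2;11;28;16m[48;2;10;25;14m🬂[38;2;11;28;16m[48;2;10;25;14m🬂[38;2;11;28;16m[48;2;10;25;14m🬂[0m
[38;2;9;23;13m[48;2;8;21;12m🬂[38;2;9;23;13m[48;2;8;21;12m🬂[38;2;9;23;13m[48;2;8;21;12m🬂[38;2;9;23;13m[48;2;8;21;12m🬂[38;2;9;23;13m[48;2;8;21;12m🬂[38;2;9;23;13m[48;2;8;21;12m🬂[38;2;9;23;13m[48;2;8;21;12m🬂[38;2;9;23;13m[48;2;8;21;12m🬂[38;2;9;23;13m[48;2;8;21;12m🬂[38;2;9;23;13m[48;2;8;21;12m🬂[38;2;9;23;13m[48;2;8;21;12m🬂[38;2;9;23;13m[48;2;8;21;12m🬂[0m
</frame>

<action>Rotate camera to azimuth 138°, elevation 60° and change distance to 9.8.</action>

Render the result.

<frame>
[38;2;20;45;27m[48;2;18;42;25m🬂[38;2;20;45;27m[48;2;18;42;25m🬂[38;2;20;45;27m[48;2;18;42;25m🬂[38;2;20;45;27m[48;2;18;42;25m🬂[38;2;20;45;27m[48;2;18;42;25m🬂[38;2;20;45;27m[48;2;18;42;25m🬂[38;2;20;45;27m[48;2;18;42;25m🬂[38;2;20;45;27m[48;2;18;42;25m🬂[38;2;20;45;27m[48;2;18;42;25m🬂[38;2;20;45;27m[48;2;18;42;25m🬂[38;2;20;45;27m[48;2;18;42;25m🬂[38;2;20;45;27m[48;2;18;42;25m🬂[0m
[38;2;17;39;23m[48;2;16;37;22m🬎[38;2;17;39;23m[48;2;16;37;22m🬎[38;2;17;39;23m[48;2;16;37;22m🬎[38;2;17;39;23m[48;2;16;37;22m🬎[38;2;17;39;23m[48;2;16;37;22m🬎[38;2;17;39;23m[48;2;16;37;22m🬎[38;2;17;39;23m[48;2;16;37;22m🬎[38;2;17;39;23m[48;2;16;37;22m🬎[38;2;17;39;23m[48;2;16;37;22m🬎[38;2;17;39;23m[48;2;16;37;22m🬎[38;2;17;39;23m[48;2;16;37;22m🬎[38;2;17;39;23m[48;2;16;37;22m🬎[0m
[38;2;15;35;20m[48;2;14;33;19m🬎[38;2;15;35;20m[48;2;14;33;19m🬎[38;2;15;35;20m[48;2;14;33;19m🬎[38;2;15;35;20m[48;2;14;33;19m🬎[38;2;15;35;20m[48;2;14;33;19m🬎[38;2;43;43;53m[48;2;14;35;20m🬏[38;2;45;45;56m[48;2;14;34;20m🬃[38;2;45;45;57m[48;2;14;35;20m🬏[38;2;15;35;20m[48;2;14;33;19m🬎[38;2;15;35;20m[48;2;14;33;19m🬎[38;2;15;35;20m[48;2;14;33;19m🬎[38;2;15;35;20m[48;2;14;33;19m🬎[0m
[38;2;13;32;19m[48;2;12;29;17m🬂[38;2;13;32;19m[48;2;12;29;17m🬂[38;2;13;32;19m[48;2;12;29;17m🬂[38;2;13;32;19m[48;2;12;29;17m🬂[38;2;13;32;19m[48;2;12;29;17m🬂[38;2;12;30;18m[48;2;57;57;71m🬘[38;2;12;31;18m[48;2;86;86;105m🬎[38;2;58;58;73m[48;2;16;30;22m🬃[38;2;13;32;19m[48;2;12;29;17m🬂[38;2;13;32;19m[48;2;12;29;17m🬂[38;2;13;32;19m[48;2;12;29;17m🬂[38;2;13;32;19m[48;2;12;29;17m🬂[0m
[38;2;11;28;16m[48;2;10;25;14m🬂[38;2;11;28;16m[48;2;10;25;14m🬂[38;2;11;28;16m[48;2;10;25;14m🬂[38;2;11;28;16m[48;2;10;25;14m🬂[38;2;11;28;16m[48;2;10;25;14m🬂[38;2;11;28;16m[48;2;10;25;14m🬂[38;2;11;28;16m[48;2;10;25;14m🬂[38;2;11;28;16m[48;2;10;25;14m🬂[38;2;11;28;16m[48;2;10;25;14m🬂[38;2;11;28;16m[48;2;10;25;14m🬂[38;2;11;28;16m[48;2;10;25;14m🬂[38;2;11;28;16m[48;2;10;25;14m🬂[0m
[38;2;9;23;13m[48;2;8;21;12m🬂[38;2;9;23;13m[48;2;8;21;12m🬂[38;2;9;23;13m[48;2;8;21;12m🬂[38;2;9;23;13m[48;2;8;21;12m🬂[38;2;9;23;13m[48;2;8;21;12m🬂[38;2;9;23;13m[48;2;8;21;12m🬂[38;2;9;23;13m[48;2;8;21;12m🬂[38;2;9;23;13m[48;2;8;21;12m🬂[38;2;9;23;13m[48;2;8;21;12m🬂[38;2;9;23;13m[48;2;8;21;12m🬂[38;2;9;23;13m[48;2;8;21;12m🬂[38;2;9;23;13m[48;2;8;21;12m🬂[0m
</frame>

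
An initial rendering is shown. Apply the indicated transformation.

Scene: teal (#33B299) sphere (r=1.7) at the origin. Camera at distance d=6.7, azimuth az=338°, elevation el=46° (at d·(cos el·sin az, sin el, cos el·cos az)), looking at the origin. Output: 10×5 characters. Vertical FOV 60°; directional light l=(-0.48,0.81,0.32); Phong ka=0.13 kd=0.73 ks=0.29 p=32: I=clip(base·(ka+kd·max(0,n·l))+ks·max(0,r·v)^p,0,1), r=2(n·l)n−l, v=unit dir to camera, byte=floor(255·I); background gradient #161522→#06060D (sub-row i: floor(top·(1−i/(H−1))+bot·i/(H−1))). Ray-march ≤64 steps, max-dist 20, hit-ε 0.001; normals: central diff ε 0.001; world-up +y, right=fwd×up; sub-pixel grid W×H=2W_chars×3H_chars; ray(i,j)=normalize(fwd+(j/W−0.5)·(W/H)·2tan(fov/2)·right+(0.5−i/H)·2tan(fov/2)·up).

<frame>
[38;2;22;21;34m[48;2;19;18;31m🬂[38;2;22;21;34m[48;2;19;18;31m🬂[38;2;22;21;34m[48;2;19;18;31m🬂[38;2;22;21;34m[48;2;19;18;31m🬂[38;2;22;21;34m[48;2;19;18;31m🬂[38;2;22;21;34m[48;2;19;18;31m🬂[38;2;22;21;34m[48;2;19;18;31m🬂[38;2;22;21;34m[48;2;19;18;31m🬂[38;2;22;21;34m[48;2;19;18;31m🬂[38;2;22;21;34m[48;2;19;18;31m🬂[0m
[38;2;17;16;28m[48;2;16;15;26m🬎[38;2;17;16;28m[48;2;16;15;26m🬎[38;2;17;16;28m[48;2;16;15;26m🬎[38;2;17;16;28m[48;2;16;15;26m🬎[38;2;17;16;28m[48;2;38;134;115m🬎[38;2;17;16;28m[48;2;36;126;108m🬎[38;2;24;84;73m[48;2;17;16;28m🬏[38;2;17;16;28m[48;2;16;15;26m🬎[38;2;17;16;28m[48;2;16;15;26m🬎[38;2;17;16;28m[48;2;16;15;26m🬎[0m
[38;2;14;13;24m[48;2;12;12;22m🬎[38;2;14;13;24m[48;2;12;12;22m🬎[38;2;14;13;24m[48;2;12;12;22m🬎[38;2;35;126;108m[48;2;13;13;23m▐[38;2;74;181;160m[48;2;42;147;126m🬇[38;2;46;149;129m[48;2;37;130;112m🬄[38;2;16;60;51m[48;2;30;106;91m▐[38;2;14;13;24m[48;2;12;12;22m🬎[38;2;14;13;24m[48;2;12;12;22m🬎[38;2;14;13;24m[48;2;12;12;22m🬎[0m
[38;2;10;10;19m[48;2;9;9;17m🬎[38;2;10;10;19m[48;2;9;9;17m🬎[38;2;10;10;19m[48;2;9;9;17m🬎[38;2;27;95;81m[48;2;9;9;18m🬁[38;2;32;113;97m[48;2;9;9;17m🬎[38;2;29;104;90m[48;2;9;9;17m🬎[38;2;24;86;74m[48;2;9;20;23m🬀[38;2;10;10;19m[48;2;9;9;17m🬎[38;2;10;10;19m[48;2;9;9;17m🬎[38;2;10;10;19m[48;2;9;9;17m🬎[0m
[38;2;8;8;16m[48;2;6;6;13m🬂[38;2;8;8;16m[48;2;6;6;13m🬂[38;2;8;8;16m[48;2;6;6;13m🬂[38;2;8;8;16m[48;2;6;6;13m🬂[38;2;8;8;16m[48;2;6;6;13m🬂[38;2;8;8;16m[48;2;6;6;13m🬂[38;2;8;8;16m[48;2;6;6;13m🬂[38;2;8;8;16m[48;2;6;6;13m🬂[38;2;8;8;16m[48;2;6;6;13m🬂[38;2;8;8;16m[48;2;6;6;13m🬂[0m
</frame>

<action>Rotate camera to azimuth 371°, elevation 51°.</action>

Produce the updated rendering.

<frame>
[38;2;22;21;34m[48;2;19;18;31m🬂[38;2;22;21;34m[48;2;19;18;31m🬂[38;2;22;21;34m[48;2;19;18;31m🬂[38;2;22;21;34m[48;2;19;18;31m🬂[38;2;22;21;34m[48;2;19;18;31m🬂[38;2;22;21;34m[48;2;19;18;31m🬂[38;2;22;21;34m[48;2;19;18;31m🬂[38;2;22;21;34m[48;2;19;18;31m🬂[38;2;22;21;34m[48;2;19;18;31m🬂[38;2;22;21;34m[48;2;19;18;31m🬂[0m
[38;2;17;16;28m[48;2;16;15;26m🬎[38;2;17;16;28m[48;2;16;15;26m🬎[38;2;17;16;28m[48;2;16;15;26m🬎[38;2;17;16;28m[48;2;16;15;26m🬎[38;2;17;16;28m[48;2;40;142;122m🬎[38;2;17;16;28m[48;2;33;118;101m🬎[38;2;20;70;60m[48;2;17;16;28m🬏[38;2;17;16;28m[48;2;16;15;26m🬎[38;2;17;16;28m[48;2;16;15;26m🬎[38;2;17;16;28m[48;2;16;15;26m🬎[0m
[38;2;14;13;24m[48;2;12;12;22m🬎[38;2;14;13;24m[48;2;12;12;22m🬎[38;2;14;13;24m[48;2;12;12;22m🬎[38;2;39;138;119m[48;2;13;13;23m▐[38;2;92;192;173m[48;2;40;142;122m🬇[38;2;35;125;107m[48;2;30;106;91m▌[38;2;22;79;68m[48;2;8;30;26m▌[38;2;14;13;24m[48;2;12;12;22m🬎[38;2;14;13;24m[48;2;12;12;22m🬎[38;2;14;13;24m[48;2;12;12;22m🬎[0m
[38;2;10;10;19m[48;2;9;9;17m🬎[38;2;10;10;19m[48;2;9;9;17m🬎[38;2;10;10;19m[48;2;9;9;17m🬎[38;2;29;103;88m[48;2;9;9;18m🬁[38;2;28;101;87m[48;2;9;9;17m🬎[38;2;24;86;74m[48;2;11;24;26m🬆[38;2;15;53;45m[48;2;8;14;18m🬀[38;2;10;10;19m[48;2;9;9;17m🬎[38;2;10;10;19m[48;2;9;9;17m🬎[38;2;10;10;19m[48;2;9;9;17m🬎[0m
[38;2;8;8;16m[48;2;6;6;13m🬂[38;2;8;8;16m[48;2;6;6;13m🬂[38;2;8;8;16m[48;2;6;6;13m🬂[38;2;8;8;16m[48;2;6;6;13m🬂[38;2;8;8;16m[48;2;6;6;13m🬂[38;2;8;8;16m[48;2;6;6;13m🬂[38;2;8;8;16m[48;2;6;6;13m🬂[38;2;8;8;16m[48;2;6;6;13m🬂[38;2;8;8;16m[48;2;6;6;13m🬂[38;2;8;8;16m[48;2;6;6;13m🬂[0m
</frame>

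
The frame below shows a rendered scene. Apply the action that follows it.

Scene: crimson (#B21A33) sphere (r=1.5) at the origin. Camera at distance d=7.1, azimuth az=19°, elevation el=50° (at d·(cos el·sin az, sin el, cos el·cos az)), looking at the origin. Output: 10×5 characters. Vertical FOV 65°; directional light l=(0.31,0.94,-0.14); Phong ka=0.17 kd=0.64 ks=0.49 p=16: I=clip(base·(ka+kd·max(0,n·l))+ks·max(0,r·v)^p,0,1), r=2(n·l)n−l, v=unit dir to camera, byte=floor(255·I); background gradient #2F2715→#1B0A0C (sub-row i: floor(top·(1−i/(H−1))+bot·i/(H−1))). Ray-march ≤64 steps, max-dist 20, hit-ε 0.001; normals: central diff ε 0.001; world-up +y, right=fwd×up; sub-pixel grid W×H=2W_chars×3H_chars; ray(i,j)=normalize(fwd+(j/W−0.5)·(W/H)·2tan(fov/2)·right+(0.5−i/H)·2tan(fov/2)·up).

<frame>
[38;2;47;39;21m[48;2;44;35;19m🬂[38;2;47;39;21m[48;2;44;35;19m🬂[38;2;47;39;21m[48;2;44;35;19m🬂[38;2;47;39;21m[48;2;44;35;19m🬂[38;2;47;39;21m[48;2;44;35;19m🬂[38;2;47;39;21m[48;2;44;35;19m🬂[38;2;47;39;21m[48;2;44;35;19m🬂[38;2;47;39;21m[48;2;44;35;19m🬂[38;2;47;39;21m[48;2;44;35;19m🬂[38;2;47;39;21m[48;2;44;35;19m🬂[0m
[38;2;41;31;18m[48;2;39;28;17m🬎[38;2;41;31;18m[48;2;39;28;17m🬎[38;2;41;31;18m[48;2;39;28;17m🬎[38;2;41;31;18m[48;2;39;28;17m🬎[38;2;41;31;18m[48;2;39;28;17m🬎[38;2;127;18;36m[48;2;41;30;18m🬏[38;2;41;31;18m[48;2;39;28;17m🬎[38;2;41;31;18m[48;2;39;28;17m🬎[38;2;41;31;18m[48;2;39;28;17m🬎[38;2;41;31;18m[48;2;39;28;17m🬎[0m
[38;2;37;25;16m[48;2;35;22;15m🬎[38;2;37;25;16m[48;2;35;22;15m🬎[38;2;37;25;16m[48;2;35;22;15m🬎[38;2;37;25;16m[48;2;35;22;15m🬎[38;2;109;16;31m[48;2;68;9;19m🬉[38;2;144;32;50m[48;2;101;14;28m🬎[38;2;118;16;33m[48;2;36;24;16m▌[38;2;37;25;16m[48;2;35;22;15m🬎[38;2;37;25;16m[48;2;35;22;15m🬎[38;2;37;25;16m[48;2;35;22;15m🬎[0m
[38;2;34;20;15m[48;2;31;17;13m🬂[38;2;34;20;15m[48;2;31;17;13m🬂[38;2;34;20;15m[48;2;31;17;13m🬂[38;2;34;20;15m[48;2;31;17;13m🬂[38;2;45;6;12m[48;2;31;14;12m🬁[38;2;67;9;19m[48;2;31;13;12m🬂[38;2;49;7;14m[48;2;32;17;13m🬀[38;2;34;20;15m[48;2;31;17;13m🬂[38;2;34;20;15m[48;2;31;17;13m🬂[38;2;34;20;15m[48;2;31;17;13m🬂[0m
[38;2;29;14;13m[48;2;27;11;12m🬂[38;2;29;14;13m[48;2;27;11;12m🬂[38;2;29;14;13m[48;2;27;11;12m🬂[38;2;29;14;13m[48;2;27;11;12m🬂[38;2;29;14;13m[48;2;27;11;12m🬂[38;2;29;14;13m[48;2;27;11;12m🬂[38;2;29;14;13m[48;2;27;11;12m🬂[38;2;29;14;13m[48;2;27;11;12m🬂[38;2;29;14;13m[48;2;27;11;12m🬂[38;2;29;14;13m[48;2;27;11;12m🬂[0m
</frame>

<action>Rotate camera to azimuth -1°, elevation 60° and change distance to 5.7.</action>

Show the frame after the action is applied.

<frame>
[38;2;47;39;21m[48;2;44;35;19m🬂[38;2;47;39;21m[48;2;44;35;19m🬂[38;2;47;39;21m[48;2;44;35;19m🬂[38;2;47;39;21m[48;2;44;35;19m🬂[38;2;47;39;21m[48;2;44;35;19m🬂[38;2;47;39;21m[48;2;44;35;19m🬂[38;2;47;39;21m[48;2;44;35;19m🬂[38;2;47;39;21m[48;2;44;35;19m🬂[38;2;47;39;21m[48;2;44;35;19m🬂[38;2;47;39;21m[48;2;44;35;19m🬂[0m
[38;2;41;31;18m[48;2;39;28;17m🬎[38;2;41;31;18m[48;2;39;28;17m🬎[38;2;41;31;18m[48;2;39;28;17m🬎[38;2;41;31;18m[48;2;39;28;17m🬎[38;2;41;31;18m[48;2;106;15;30m🬎[38;2;41;31;18m[48;2;140;20;40m🬎[38;2;129;18;37m[48;2;41;30;18m🬏[38;2;41;31;18m[48;2;39;28;17m🬎[38;2;41;31;18m[48;2;39;28;17m🬎[38;2;41;31;18m[48;2;39;28;17m🬎[0m
[38;2;37;25;16m[48;2;35;22;15m🬎[38;2;37;25;16m[48;2;35;22;15m🬎[38;2;37;25;16m[48;2;35;22;15m🬎[38;2;37;24;16m[48;2;46;6;13m🬕[38;2;112;16;31m[48;2;87;12;24m🬊[38;2;173;58;77m[48;2;118;21;37m🬊[38;2;117;16;33m[48;2;38;26;17m🬺[38;2;37;25;16m[48;2;35;22;15m🬎[38;2;37;25;16m[48;2;35;22;15m🬎[38;2;37;25;16m[48;2;35;22;15m🬎[0m
[38;2;34;20;15m[48;2;31;17;13m🬂[38;2;34;20;15m[48;2;31;17;13m🬂[38;2;34;20;15m[48;2;31;17;13m🬂[38;2;34;20;15m[48;2;31;17;13m🬂[38;2;72;10;20m[48;2;35;9;11m🬁[38;2;86;12;24m[48;2;41;11;13m🬂[38;2;86;12;24m[48;2;31;14;12m🬀[38;2;34;20;15m[48;2;31;17;13m🬂[38;2;34;20;15m[48;2;31;17;13m🬂[38;2;34;20;15m[48;2;31;17;13m🬂[0m
[38;2;29;14;13m[48;2;27;11;12m🬂[38;2;29;14;13m[48;2;27;11;12m🬂[38;2;29;14;13m[48;2;27;11;12m🬂[38;2;29;14;13m[48;2;27;11;12m🬂[38;2;29;14;13m[48;2;27;11;12m🬂[38;2;29;14;13m[48;2;27;11;12m🬂[38;2;29;14;13m[48;2;27;11;12m🬂[38;2;29;14;13m[48;2;27;11;12m🬂[38;2;29;14;13m[48;2;27;11;12m🬂[38;2;29;14;13m[48;2;27;11;12m🬂[0m
</frame>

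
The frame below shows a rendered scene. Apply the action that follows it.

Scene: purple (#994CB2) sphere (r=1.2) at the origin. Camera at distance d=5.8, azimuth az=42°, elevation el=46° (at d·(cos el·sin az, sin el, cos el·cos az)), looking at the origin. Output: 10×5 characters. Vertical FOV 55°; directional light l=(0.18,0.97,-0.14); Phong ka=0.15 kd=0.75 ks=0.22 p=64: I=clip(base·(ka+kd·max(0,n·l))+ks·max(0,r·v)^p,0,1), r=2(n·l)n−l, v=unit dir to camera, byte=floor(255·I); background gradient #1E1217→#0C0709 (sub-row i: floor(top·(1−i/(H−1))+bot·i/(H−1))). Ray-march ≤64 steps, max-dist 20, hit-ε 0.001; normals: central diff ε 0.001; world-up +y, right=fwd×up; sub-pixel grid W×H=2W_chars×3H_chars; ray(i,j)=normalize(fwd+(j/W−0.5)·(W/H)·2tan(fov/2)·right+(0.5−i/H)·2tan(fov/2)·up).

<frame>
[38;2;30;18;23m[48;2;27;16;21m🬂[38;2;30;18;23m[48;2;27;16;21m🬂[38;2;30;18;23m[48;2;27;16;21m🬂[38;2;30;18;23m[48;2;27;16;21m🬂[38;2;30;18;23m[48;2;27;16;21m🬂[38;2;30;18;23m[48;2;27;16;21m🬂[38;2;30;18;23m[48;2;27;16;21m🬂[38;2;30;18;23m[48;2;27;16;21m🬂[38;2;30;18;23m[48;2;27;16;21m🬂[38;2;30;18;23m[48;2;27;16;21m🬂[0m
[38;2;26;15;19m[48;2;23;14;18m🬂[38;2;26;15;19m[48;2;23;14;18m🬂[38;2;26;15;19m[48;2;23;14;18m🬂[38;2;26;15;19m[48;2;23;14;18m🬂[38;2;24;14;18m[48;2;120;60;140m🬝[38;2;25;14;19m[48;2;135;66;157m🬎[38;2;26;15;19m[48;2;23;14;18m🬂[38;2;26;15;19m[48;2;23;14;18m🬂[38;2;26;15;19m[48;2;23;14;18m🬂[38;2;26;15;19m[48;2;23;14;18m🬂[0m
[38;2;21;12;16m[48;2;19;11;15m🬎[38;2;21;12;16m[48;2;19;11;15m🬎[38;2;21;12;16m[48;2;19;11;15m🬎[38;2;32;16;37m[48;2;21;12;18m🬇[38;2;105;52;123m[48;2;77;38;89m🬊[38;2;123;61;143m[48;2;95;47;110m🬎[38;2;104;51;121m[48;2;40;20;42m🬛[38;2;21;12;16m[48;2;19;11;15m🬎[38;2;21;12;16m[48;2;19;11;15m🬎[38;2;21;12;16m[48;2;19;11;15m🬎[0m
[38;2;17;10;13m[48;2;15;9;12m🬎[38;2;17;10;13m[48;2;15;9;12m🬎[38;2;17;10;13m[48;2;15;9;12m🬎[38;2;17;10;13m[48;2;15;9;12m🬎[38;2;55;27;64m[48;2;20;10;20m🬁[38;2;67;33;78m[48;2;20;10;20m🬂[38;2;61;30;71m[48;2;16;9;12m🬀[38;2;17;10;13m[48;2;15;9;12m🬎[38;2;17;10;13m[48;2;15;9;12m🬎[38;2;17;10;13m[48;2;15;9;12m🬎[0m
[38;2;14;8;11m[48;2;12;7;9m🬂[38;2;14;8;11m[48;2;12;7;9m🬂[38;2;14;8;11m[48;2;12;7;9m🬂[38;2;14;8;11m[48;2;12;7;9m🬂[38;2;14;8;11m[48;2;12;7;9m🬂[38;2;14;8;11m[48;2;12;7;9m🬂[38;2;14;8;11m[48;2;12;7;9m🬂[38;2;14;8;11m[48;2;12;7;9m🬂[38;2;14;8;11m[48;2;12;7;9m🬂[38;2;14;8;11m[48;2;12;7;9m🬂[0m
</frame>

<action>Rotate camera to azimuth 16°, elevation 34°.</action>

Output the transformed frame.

<frame>
[38;2;30;18;23m[48;2;27;16;21m🬂[38;2;30;18;23m[48;2;27;16;21m🬂[38;2;30;18;23m[48;2;27;16;21m🬂[38;2;30;18;23m[48;2;27;16;21m🬂[38;2;30;18;23m[48;2;27;16;21m🬂[38;2;30;18;23m[48;2;27;16;21m🬂[38;2;30;18;23m[48;2;27;16;21m🬂[38;2;30;18;23m[48;2;27;16;21m🬂[38;2;30;18;23m[48;2;27;16;21m🬂[38;2;30;18;23m[48;2;27;16;21m🬂[0m
[38;2;26;15;19m[48;2;23;14;18m🬂[38;2;26;15;19m[48;2;23;14;18m🬂[38;2;26;15;19m[48;2;23;14;18m🬂[38;2;26;15;19m[48;2;23;14;18m🬂[38;2;24;14;18m[48;2;120;59;140m🬝[38;2;25;14;19m[48;2;132;65;154m🬎[38;2;26;15;19m[48;2;23;14;18m🬂[38;2;26;15;19m[48;2;23;14;18m🬂[38;2;26;15;19m[48;2;23;14;18m🬂[38;2;26;15;19m[48;2;23;14;18m🬂[0m
[38;2;21;12;16m[48;2;19;11;15m🬎[38;2;21;12;16m[48;2;19;11;15m🬎[38;2;21;12;16m[48;2;19;11;15m🬎[38;2;30;15;35m[48;2;21;12;18m🬇[38;2;90;45;105m[48;2;53;26;62m🬊[38;2;110;55;127m[48;2;73;36;85m🬊[38;2;95;46;110m[48;2;44;22;49m🬌[38;2;21;12;16m[48;2;19;11;15m🬎[38;2;21;12;16m[48;2;19;11;15m🬎[38;2;21;12;16m[48;2;19;11;15m🬎[0m
[38;2;17;10;13m[48;2;15;9;12m🬎[38;2;17;10;13m[48;2;15;9;12m🬎[38;2;17;10;13m[48;2;15;9;12m🬎[38;2;17;10;13m[48;2;15;9;12m🬎[38;2;22;11;26m[48;2;15;9;12m🬊[38;2;34;17;39m[48;2;18;10;19m🬂[38;2;32;16;37m[48;2;16;9;12m🬀[38;2;17;10;13m[48;2;15;9;12m🬎[38;2;17;10;13m[48;2;15;9;12m🬎[38;2;17;10;13m[48;2;15;9;12m🬎[0m
[38;2;14;8;11m[48;2;12;7;9m🬂[38;2;14;8;11m[48;2;12;7;9m🬂[38;2;14;8;11m[48;2;12;7;9m🬂[38;2;14;8;11m[48;2;12;7;9m🬂[38;2;14;8;11m[48;2;12;7;9m🬂[38;2;14;8;11m[48;2;12;7;9m🬂[38;2;14;8;11m[48;2;12;7;9m🬂[38;2;14;8;11m[48;2;12;7;9m🬂[38;2;14;8;11m[48;2;12;7;9m🬂[38;2;14;8;11m[48;2;12;7;9m🬂[0m
</frame>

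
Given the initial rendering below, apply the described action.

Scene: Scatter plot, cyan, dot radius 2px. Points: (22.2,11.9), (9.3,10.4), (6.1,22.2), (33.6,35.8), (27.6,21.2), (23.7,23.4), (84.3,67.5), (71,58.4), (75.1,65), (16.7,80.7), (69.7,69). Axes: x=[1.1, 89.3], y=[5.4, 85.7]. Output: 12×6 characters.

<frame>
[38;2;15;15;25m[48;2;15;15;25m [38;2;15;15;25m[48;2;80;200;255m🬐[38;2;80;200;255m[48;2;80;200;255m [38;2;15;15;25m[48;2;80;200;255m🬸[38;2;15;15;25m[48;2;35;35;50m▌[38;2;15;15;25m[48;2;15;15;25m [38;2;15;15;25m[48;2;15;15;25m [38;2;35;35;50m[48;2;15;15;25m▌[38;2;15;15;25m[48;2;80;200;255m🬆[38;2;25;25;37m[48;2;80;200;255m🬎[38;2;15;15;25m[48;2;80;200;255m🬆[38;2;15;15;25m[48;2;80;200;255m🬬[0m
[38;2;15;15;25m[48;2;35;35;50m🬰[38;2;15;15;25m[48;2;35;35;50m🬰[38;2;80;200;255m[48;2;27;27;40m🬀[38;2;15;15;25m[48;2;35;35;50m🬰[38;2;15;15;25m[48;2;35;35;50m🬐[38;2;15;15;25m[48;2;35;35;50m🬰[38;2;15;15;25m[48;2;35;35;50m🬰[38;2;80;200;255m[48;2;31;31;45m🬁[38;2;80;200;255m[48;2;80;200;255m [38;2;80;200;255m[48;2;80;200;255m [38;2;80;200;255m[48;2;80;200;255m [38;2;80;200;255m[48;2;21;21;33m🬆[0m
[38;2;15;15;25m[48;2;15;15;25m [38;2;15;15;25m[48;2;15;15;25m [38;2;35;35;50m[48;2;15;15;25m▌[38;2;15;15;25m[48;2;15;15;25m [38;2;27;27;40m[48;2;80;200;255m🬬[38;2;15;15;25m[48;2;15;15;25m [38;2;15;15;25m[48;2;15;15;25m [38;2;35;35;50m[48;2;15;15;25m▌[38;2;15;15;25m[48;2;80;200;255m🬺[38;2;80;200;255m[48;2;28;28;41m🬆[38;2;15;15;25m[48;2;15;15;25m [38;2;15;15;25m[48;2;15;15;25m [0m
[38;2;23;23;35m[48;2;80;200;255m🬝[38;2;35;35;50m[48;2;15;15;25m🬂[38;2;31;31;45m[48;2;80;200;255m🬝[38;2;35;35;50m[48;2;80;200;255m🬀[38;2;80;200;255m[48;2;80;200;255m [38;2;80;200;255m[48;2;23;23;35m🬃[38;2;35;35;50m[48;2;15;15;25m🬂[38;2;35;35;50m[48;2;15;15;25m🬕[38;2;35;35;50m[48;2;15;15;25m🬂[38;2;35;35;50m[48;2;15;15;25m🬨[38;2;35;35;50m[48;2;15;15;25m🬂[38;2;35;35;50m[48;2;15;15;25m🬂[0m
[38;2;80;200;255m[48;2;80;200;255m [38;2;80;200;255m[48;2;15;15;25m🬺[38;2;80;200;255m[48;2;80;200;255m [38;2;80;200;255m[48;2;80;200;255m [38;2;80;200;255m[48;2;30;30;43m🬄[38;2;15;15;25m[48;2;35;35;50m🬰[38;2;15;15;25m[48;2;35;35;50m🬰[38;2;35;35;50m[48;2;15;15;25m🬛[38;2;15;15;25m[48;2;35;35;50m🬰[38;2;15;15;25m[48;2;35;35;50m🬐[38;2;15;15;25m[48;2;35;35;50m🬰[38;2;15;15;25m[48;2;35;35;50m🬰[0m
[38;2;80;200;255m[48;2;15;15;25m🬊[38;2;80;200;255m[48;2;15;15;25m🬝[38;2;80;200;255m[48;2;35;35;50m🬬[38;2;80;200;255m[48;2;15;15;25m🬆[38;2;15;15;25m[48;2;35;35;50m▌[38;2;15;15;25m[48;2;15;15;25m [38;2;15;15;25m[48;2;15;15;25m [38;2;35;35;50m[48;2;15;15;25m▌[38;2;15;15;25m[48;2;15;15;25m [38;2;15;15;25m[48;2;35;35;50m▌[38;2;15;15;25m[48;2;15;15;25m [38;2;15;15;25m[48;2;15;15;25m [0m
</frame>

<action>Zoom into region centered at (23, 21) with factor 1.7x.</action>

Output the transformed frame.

<frame>
[38;2;15;15;25m[48;2;15;15;25m [38;2;15;15;25m[48;2;15;15;25m [38;2;35;35;50m[48;2;15;15;25m▌[38;2;15;15;25m[48;2;15;15;25m [38;2;15;15;25m[48;2;35;35;50m▌[38;2;15;15;25m[48;2;15;15;25m [38;2;15;15;25m[48;2;15;15;25m [38;2;27;27;40m[48;2;80;200;255m🬝[38;2;15;15;25m[48;2;80;200;255m🬊[38;2;15;15;25m[48;2;35;35;50m▌[38;2;15;15;25m[48;2;15;15;25m [38;2;15;15;25m[48;2;15;15;25m [0m
[38;2;15;15;25m[48;2;35;35;50m🬰[38;2;15;15;25m[48;2;35;35;50m🬰[38;2;35;35;50m[48;2;15;15;25m🬛[38;2;15;15;25m[48;2;35;35;50m🬰[38;2;15;15;25m[48;2;35;35;50m🬐[38;2;23;23;35m[48;2;80;200;255m🬝[38;2;15;15;25m[48;2;35;35;50m🬰[38;2;80;200;255m[48;2;28;28;41m🬊[38;2;80;200;255m[48;2;15;15;25m🬝[38;2;80;200;255m[48;2;31;31;45m🬀[38;2;15;15;25m[48;2;35;35;50m🬰[38;2;15;15;25m[48;2;35;35;50m🬰[0m
[38;2;15;15;25m[48;2;15;15;25m [38;2;15;15;25m[48;2;80;200;255m🬆[38;2;80;200;255m[48;2;15;15;25m🬺[38;2;15;15;25m[48;2;80;200;255m🬬[38;2;23;23;35m[48;2;80;200;255m🬴[38;2;80;200;255m[48;2;80;200;255m [38;2;80;200;255m[48;2;80;200;255m [38;2;21;21;33m[48;2;80;200;255m🬊[38;2;15;15;25m[48;2;15;15;25m [38;2;15;15;25m[48;2;35;35;50m▌[38;2;15;15;25m[48;2;15;15;25m [38;2;15;15;25m[48;2;15;15;25m [0m
[38;2;35;35;50m[48;2;15;15;25m🬂[38;2;80;200;255m[48;2;19;19;30m🬁[38;2;80;200;255m[48;2;80;200;255m [38;2;23;23;35m[48;2;80;200;255m🬬[38;2;27;27;40m[48;2;80;200;255m🬝[38;2;35;35;50m[48;2;80;200;255m🬀[38;2;80;200;255m[48;2;80;200;255m [38;2;80;200;255m[48;2;27;27;40m🬀[38;2;35;35;50m[48;2;15;15;25m🬂[38;2;35;35;50m[48;2;15;15;25m🬨[38;2;35;35;50m[48;2;15;15;25m🬂[38;2;35;35;50m[48;2;15;15;25m🬂[0m
[38;2;15;15;25m[48;2;35;35;50m🬰[38;2;23;23;35m[48;2;80;200;255m🬺[38;2;80;200;255m[48;2;35;35;50m🬬[38;2;80;200;255m[48;2;21;21;33m🬆[38;2;15;15;25m[48;2;35;35;50m🬐[38;2;80;200;255m[48;2;21;21;33m🬊[38;2;80;200;255m[48;2;23;23;35m🬀[38;2;35;35;50m[48;2;15;15;25m🬛[38;2;15;15;25m[48;2;35;35;50m🬰[38;2;15;15;25m[48;2;35;35;50m🬐[38;2;15;15;25m[48;2;35;35;50m🬰[38;2;15;15;25m[48;2;35;35;50m🬰[0m
[38;2;15;15;25m[48;2;15;15;25m [38;2;15;15;25m[48;2;15;15;25m [38;2;35;35;50m[48;2;15;15;25m▌[38;2;15;15;25m[48;2;15;15;25m [38;2;15;15;25m[48;2;35;35;50m▌[38;2;15;15;25m[48;2;15;15;25m [38;2;15;15;25m[48;2;15;15;25m [38;2;35;35;50m[48;2;15;15;25m▌[38;2;15;15;25m[48;2;15;15;25m [38;2;15;15;25m[48;2;35;35;50m▌[38;2;15;15;25m[48;2;15;15;25m [38;2;15;15;25m[48;2;15;15;25m [0m
</frame>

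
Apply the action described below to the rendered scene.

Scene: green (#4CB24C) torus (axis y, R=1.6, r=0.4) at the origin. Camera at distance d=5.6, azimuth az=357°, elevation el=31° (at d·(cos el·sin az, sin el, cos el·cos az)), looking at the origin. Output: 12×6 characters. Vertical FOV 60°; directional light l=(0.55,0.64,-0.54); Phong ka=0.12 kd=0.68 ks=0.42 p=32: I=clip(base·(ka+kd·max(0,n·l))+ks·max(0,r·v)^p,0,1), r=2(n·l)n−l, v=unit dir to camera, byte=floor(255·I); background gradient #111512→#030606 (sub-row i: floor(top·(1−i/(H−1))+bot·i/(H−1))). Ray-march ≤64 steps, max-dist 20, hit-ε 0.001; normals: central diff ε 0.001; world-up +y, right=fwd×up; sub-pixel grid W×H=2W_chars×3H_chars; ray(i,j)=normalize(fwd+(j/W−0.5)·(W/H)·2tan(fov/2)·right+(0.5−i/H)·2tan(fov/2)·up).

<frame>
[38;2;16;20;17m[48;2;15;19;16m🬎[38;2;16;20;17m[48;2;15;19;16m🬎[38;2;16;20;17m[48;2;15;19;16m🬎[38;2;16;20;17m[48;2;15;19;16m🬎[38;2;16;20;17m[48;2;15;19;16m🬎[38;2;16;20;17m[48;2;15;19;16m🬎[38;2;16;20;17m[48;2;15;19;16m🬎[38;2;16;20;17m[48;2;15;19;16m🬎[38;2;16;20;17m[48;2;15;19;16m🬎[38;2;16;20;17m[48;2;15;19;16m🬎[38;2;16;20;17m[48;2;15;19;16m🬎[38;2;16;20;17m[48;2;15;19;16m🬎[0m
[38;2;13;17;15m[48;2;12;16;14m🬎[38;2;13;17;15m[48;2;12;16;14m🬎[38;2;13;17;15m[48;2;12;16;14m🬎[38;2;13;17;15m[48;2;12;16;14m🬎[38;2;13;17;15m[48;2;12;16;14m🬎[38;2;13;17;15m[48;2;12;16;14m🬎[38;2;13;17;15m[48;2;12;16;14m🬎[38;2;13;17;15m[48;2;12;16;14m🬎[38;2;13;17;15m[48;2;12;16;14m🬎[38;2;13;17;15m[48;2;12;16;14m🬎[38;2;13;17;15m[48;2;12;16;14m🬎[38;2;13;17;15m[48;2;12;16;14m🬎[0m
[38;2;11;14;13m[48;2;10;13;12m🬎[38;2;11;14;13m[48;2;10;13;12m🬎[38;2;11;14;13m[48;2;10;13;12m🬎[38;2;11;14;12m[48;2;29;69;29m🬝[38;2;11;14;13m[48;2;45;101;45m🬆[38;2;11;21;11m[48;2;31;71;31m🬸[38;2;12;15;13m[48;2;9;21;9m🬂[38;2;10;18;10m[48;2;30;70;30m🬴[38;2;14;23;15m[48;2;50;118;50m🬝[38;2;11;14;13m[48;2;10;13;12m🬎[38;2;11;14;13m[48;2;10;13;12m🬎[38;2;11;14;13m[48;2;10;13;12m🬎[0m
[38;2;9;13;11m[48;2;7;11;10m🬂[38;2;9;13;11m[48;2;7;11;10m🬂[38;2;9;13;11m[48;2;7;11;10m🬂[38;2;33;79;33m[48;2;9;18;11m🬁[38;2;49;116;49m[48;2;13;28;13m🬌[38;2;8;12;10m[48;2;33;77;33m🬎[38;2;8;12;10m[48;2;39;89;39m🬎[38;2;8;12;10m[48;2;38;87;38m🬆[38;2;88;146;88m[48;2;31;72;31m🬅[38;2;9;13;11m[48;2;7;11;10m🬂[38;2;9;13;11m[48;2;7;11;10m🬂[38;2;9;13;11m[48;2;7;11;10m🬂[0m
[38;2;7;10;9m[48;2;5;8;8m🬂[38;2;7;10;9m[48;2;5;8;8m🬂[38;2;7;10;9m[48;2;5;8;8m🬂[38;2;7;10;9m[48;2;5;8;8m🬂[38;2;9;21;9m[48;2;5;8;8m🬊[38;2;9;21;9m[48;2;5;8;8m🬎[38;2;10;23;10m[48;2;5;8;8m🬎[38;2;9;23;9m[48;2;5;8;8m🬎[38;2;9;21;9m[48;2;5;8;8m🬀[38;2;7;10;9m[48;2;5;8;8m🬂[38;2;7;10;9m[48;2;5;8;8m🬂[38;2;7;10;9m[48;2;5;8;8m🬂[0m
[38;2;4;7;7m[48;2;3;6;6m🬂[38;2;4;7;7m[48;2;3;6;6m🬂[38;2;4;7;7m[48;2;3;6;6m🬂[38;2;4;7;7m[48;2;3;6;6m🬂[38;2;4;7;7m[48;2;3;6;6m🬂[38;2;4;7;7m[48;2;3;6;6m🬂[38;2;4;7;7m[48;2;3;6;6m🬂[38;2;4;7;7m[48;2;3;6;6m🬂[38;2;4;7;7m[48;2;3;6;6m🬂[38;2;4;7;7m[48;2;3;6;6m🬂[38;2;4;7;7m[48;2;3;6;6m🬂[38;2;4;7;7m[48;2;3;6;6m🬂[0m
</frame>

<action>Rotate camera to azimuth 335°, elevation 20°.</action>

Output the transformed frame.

<frame>
[38;2;16;20;17m[48;2;15;19;16m🬎[38;2;16;20;17m[48;2;15;19;16m🬎[38;2;16;20;17m[48;2;15;19;16m🬎[38;2;16;20;17m[48;2;15;19;16m🬎[38;2;16;20;17m[48;2;15;19;16m🬎[38;2;16;20;17m[48;2;15;19;16m🬎[38;2;16;20;17m[48;2;15;19;16m🬎[38;2;16;20;17m[48;2;15;19;16m🬎[38;2;16;20;17m[48;2;15;19;16m🬎[38;2;16;20;17m[48;2;15;19;16m🬎[38;2;16;20;17m[48;2;15;19;16m🬎[38;2;16;20;17m[48;2;15;19;16m🬎[0m
[38;2;13;17;15m[48;2;12;16;14m🬎[38;2;13;17;15m[48;2;12;16;14m🬎[38;2;13;17;15m[48;2;12;16;14m🬎[38;2;13;17;15m[48;2;12;16;14m🬎[38;2;13;17;15m[48;2;12;16;14m🬎[38;2;13;17;15m[48;2;12;16;14m🬎[38;2;13;17;15m[48;2;12;16;14m🬎[38;2;13;17;15m[48;2;12;16;14m🬎[38;2;13;17;15m[48;2;12;16;14m🬎[38;2;13;17;15m[48;2;12;16;14m🬎[38;2;13;17;15m[48;2;12;16;14m🬎[38;2;13;17;15m[48;2;12;16;14m🬎[0m
[38;2;11;14;13m[48;2;10;13;12m🬎[38;2;11;14;13m[48;2;10;13;12m🬎[38;2;11;14;13m[48;2;10;13;12m🬎[38;2;11;14;12m[48;2;33;79;33m🬝[38;2;14;23;15m[48;2;56;115;56m🬬[38;2;10;17;11m[48;2;46;97;46m🬴[38;2;10;18;11m[48;2;59;106;59m🬰[38;2;11;14;13m[48;2;9;21;9m🬎[38;2;11;14;13m[48;2;39;90;39m🬎[38;2;11;14;13m[48;2;10;13;12m🬎[38;2;11;14;13m[48;2;10;13;12m🬎[38;2;11;14;13m[48;2;10;13;12m🬎[0m
[38;2;9;13;11m[48;2;7;11;10m🬂[38;2;9;13;11m[48;2;7;11;10m🬂[38;2;9;13;11m[48;2;7;11;10m🬂[38;2;25;60;25m[48;2;8;15;9m🬁[38;2;43;102;43m[48;2;10;23;10m🬀[38;2;9;17;10m[48;2;22;53;22m🬰[38;2;9;17;10m[48;2;28;63;28m🬰[38;2;9;19;9m[48;2;23;53;23m🬰[38;2;46;99;46m[48;2;11;27;11m🬂[38;2;9;13;11m[48;2;7;11;10m🬂[38;2;9;13;11m[48;2;7;11;10m🬂[38;2;9;13;11m[48;2;7;11;10m🬂[0m
[38;2;7;10;9m[48;2;5;8;8m🬂[38;2;7;10;9m[48;2;5;8;8m🬂[38;2;7;10;9m[48;2;5;8;8m🬂[38;2;7;10;9m[48;2;5;8;8m🬂[38;2;9;21;9m[48;2;5;8;8m🬁[38;2;9;21;9m[48;2;5;8;8m🬂[38;2;9;21;9m[48;2;5;8;8m🬂[38;2;9;21;9m[48;2;5;8;8m🬂[38;2;7;10;9m[48;2;5;8;8m🬂[38;2;7;10;9m[48;2;5;8;8m🬂[38;2;7;10;9m[48;2;5;8;8m🬂[38;2;7;10;9m[48;2;5;8;8m🬂[0m
[38;2;4;7;7m[48;2;3;6;6m🬂[38;2;4;7;7m[48;2;3;6;6m🬂[38;2;4;7;7m[48;2;3;6;6m🬂[38;2;4;7;7m[48;2;3;6;6m🬂[38;2;4;7;7m[48;2;3;6;6m🬂[38;2;4;7;7m[48;2;3;6;6m🬂[38;2;4;7;7m[48;2;3;6;6m🬂[38;2;4;7;7m[48;2;3;6;6m🬂[38;2;4;7;7m[48;2;3;6;6m🬂[38;2;4;7;7m[48;2;3;6;6m🬂[38;2;4;7;7m[48;2;3;6;6m🬂[38;2;4;7;7m[48;2;3;6;6m🬂[0m
</frame>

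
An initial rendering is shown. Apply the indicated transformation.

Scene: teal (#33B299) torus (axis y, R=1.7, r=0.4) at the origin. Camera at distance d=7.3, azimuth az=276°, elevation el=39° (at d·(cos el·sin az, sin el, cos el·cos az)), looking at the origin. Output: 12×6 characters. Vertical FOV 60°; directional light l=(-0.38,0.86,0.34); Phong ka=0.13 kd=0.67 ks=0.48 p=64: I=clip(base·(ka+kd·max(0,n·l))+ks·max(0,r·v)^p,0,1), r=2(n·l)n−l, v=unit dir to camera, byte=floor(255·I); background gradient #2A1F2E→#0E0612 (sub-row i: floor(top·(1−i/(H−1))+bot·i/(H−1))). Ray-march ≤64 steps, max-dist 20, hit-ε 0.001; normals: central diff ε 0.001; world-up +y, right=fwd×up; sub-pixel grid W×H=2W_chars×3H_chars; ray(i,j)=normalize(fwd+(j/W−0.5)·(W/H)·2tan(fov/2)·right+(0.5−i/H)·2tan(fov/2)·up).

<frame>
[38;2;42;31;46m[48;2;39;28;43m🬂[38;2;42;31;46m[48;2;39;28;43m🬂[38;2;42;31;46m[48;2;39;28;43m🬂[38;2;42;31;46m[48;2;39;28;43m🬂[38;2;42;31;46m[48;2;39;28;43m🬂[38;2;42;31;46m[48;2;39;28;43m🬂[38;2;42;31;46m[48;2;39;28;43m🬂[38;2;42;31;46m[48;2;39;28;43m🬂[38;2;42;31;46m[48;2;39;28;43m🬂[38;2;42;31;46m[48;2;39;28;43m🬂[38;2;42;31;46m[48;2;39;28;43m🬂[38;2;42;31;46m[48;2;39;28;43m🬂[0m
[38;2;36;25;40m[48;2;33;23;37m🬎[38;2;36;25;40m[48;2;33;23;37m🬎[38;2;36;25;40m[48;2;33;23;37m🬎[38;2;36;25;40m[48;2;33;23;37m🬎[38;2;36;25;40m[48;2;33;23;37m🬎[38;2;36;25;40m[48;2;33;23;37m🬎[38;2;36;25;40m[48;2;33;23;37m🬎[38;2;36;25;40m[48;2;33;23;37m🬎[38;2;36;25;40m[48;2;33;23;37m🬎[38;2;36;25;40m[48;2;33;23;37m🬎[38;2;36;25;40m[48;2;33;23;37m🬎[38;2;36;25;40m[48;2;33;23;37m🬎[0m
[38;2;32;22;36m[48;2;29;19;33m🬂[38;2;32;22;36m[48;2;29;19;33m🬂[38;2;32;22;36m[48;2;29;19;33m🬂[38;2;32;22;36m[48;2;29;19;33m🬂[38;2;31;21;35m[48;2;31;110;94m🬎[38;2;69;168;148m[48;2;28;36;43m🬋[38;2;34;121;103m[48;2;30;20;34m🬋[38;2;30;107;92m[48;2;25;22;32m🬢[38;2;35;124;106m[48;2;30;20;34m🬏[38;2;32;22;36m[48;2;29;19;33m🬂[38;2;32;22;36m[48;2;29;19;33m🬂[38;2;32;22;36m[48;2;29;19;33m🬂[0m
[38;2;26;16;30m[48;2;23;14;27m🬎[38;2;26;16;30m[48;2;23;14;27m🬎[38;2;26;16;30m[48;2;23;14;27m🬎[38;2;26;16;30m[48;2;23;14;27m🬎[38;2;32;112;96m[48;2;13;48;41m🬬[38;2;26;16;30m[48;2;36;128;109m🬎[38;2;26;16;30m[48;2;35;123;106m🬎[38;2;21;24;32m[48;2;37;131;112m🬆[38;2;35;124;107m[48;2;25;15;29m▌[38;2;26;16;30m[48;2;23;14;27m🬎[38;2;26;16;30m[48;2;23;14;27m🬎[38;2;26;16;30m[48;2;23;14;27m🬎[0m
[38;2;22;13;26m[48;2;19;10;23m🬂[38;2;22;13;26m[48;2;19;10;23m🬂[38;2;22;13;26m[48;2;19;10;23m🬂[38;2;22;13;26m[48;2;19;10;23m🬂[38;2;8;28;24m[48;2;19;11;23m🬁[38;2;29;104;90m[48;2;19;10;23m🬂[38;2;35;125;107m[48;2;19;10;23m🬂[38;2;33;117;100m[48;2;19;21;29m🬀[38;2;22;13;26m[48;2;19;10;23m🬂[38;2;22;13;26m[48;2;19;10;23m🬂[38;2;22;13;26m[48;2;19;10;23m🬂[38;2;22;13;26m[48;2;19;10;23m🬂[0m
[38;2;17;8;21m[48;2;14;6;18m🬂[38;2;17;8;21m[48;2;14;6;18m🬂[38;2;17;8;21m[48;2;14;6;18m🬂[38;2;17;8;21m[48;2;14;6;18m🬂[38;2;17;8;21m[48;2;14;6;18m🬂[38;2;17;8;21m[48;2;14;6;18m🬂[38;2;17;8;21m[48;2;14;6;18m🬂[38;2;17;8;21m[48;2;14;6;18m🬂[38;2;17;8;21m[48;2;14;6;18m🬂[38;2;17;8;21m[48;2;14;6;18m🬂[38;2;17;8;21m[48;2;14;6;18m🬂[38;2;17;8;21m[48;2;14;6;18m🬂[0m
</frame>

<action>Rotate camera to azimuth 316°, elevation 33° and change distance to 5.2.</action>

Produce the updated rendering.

<frame>
[38;2;42;31;46m[48;2;39;28;43m🬂[38;2;42;31;46m[48;2;39;28;43m🬂[38;2;42;31;46m[48;2;39;28;43m🬂[38;2;42;31;46m[48;2;39;28;43m🬂[38;2;42;31;46m[48;2;39;28;43m🬂[38;2;42;31;46m[48;2;39;28;43m🬂[38;2;42;31;46m[48;2;39;28;43m🬂[38;2;42;31;46m[48;2;39;28;43m🬂[38;2;42;31;46m[48;2;39;28;43m🬂[38;2;42;31;46m[48;2;39;28;43m🬂[38;2;42;31;46m[48;2;39;28;43m🬂[38;2;42;31;46m[48;2;39;28;43m🬂[0m
[38;2;36;25;40m[48;2;33;23;37m🬎[38;2;36;25;40m[48;2;33;23;37m🬎[38;2;36;25;40m[48;2;33;23;37m🬎[38;2;36;25;40m[48;2;33;23;37m🬎[38;2;36;25;40m[48;2;33;23;37m🬎[38;2;36;25;40m[48;2;33;23;37m🬎[38;2;36;25;40m[48;2;33;23;37m🬎[38;2;36;25;40m[48;2;33;23;37m🬎[38;2;36;25;40m[48;2;33;23;37m🬎[38;2;36;25;40m[48;2;33;23;37m🬎[38;2;36;25;40m[48;2;33;23;37m🬎[38;2;36;25;40m[48;2;33;23;37m🬎[0m
[38;2;32;22;36m[48;2;29;19;33m🬂[38;2;32;22;36m[48;2;29;19;33m🬂[38;2;32;22;36m[48;2;29;19;33m🬂[38;2;30;20;34m[48;2;34;121;104m🬝[38;2;26;31;38m[48;2;32;113;97m🬡[38;2;33;117;101m[48;2;22;21;29m🬍[38;2;34;120;103m[48;2;28;19;32m🬎[38;2;35;123;105m[48;2;21;31;35m🬋[38;2;33;116;100m[48;2;31;21;35m🬱[38;2;32;22;36m[48;2;29;19;33m🬂[38;2;32;22;36m[48;2;29;19;33m🬂[38;2;32;22;36m[48;2;29;19;33m🬂[0m
[38;2;26;16;30m[48;2;23;14;27m🬎[38;2;26;16;30m[48;2;23;14;27m🬎[38;2;26;16;30m[48;2;23;14;27m🬎[38;2;32;114;98m[48;2;37;129;111m🬑[38;2;20;21;29m[48;2;31;110;94m🬊[38;2;26;90;78m[48;2;25;16;29m🬏[38;2;26;16;30m[48;2;23;14;27m🬎[38;2;26;16;30m[48;2;30;105;90m🬎[38;2;17;61;52m[48;2;35;125;108m🬄[38;2;34;122;104m[48;2;25;15;29m▌[38;2;26;16;30m[48;2;23;14;27m🬎[38;2;26;16;30m[48;2;23;14;27m🬎[0m
[38;2;22;13;26m[48;2;19;10;23m🬂[38;2;22;13;26m[48;2;19;10;23m🬂[38;2;22;13;26m[48;2;19;10;23m🬂[38;2;27;97;83m[48;2;18;23;30m🬂[38;2;36;127;109m[48;2;16;32;34m🬎[38;2;38;136;117m[48;2;25;89;76m🬎[38;2;38;137;117m[48;2;26;95;81m🬎[38;2;37;132;114m[48;2;18;67;57m🬎[38;2;33;119;102m[48;2;17;25;30m🬆[38;2;18;64;55m[48;2;19;11;23m🬀[38;2;22;13;26m[48;2;19;10;23m🬂[38;2;22;13;26m[48;2;19;10;23m🬂[0m
[38;2;17;8;21m[48;2;14;6;18m🬂[38;2;17;8;21m[48;2;14;6;18m🬂[38;2;17;8;21m[48;2;14;6;18m🬂[38;2;17;8;21m[48;2;14;6;18m🬂[38;2;17;8;21m[48;2;14;6;18m🬂[38;2;17;8;21m[48;2;14;6;18m🬂[38;2;17;8;21m[48;2;14;6;18m🬂[38;2;17;8;21m[48;2;14;6;18m🬂[38;2;17;8;21m[48;2;14;6;18m🬂[38;2;17;8;21m[48;2;14;6;18m🬂[38;2;17;8;21m[48;2;14;6;18m🬂[38;2;17;8;21m[48;2;14;6;18m🬂[0m
</frame>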